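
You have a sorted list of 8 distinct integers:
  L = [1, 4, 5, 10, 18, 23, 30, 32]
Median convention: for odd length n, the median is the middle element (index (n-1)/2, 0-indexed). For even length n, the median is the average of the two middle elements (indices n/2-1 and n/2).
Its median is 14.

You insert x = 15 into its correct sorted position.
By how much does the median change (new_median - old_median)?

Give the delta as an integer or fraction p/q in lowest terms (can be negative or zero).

Answer: 1

Derivation:
Old median = 14
After inserting x = 15: new sorted = [1, 4, 5, 10, 15, 18, 23, 30, 32]
New median = 15
Delta = 15 - 14 = 1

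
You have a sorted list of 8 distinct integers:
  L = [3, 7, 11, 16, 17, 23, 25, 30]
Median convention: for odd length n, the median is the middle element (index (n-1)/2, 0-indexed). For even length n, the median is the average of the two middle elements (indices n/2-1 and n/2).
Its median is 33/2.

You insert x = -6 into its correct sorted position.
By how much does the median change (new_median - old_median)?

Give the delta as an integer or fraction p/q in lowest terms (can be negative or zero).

Old median = 33/2
After inserting x = -6: new sorted = [-6, 3, 7, 11, 16, 17, 23, 25, 30]
New median = 16
Delta = 16 - 33/2 = -1/2

Answer: -1/2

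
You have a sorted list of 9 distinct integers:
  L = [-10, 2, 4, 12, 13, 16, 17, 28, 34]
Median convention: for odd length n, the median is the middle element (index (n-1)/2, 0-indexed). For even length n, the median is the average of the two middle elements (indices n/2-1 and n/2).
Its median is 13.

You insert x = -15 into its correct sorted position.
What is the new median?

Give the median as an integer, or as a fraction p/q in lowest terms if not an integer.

Old list (sorted, length 9): [-10, 2, 4, 12, 13, 16, 17, 28, 34]
Old median = 13
Insert x = -15
Old length odd (9). Middle was index 4 = 13.
New length even (10). New median = avg of two middle elements.
x = -15: 0 elements are < x, 9 elements are > x.
New sorted list: [-15, -10, 2, 4, 12, 13, 16, 17, 28, 34]
New median = 25/2

Answer: 25/2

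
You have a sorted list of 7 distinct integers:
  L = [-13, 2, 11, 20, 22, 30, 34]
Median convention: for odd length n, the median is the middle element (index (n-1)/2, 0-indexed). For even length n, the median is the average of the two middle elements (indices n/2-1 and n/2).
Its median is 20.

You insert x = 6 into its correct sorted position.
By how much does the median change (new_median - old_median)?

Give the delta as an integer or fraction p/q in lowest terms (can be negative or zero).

Old median = 20
After inserting x = 6: new sorted = [-13, 2, 6, 11, 20, 22, 30, 34]
New median = 31/2
Delta = 31/2 - 20 = -9/2

Answer: -9/2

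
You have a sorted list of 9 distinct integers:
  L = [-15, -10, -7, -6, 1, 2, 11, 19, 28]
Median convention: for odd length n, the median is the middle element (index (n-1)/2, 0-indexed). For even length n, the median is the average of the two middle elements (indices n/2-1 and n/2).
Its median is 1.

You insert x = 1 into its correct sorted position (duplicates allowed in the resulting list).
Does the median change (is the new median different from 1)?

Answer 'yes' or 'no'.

Old median = 1
Insert x = 1
New median = 1
Changed? no

Answer: no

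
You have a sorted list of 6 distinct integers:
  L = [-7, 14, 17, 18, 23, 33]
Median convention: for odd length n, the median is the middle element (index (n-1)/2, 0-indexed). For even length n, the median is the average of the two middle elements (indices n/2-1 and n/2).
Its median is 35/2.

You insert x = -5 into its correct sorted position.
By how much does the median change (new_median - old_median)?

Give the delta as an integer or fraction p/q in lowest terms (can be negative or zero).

Old median = 35/2
After inserting x = -5: new sorted = [-7, -5, 14, 17, 18, 23, 33]
New median = 17
Delta = 17 - 35/2 = -1/2

Answer: -1/2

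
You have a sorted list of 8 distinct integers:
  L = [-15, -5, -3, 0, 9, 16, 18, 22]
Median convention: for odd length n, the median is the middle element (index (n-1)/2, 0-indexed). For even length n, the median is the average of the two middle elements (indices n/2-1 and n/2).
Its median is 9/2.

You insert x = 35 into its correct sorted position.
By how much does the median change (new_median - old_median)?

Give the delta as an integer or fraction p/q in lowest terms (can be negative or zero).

Answer: 9/2

Derivation:
Old median = 9/2
After inserting x = 35: new sorted = [-15, -5, -3, 0, 9, 16, 18, 22, 35]
New median = 9
Delta = 9 - 9/2 = 9/2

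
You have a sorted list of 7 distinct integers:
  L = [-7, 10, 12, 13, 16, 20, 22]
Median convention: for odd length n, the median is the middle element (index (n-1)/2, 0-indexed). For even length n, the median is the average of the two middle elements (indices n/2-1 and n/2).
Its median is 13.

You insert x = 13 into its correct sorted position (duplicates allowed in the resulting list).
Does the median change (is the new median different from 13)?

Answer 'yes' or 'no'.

Old median = 13
Insert x = 13
New median = 13
Changed? no

Answer: no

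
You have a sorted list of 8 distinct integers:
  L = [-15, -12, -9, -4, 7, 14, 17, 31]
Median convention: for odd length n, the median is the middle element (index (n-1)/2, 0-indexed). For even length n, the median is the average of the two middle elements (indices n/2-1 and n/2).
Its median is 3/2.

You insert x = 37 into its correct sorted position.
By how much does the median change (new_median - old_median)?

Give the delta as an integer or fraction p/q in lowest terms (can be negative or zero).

Old median = 3/2
After inserting x = 37: new sorted = [-15, -12, -9, -4, 7, 14, 17, 31, 37]
New median = 7
Delta = 7 - 3/2 = 11/2

Answer: 11/2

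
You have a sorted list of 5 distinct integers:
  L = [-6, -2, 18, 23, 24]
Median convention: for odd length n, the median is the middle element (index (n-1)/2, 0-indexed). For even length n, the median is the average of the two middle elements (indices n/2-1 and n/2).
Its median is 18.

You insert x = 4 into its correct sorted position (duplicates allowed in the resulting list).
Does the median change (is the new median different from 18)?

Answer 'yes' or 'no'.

Answer: yes

Derivation:
Old median = 18
Insert x = 4
New median = 11
Changed? yes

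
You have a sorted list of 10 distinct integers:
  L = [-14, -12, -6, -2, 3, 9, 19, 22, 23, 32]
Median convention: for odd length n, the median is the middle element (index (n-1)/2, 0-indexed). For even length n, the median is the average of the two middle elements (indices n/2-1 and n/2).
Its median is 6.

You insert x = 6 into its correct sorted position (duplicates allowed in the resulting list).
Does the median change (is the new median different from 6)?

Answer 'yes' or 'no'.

Answer: no

Derivation:
Old median = 6
Insert x = 6
New median = 6
Changed? no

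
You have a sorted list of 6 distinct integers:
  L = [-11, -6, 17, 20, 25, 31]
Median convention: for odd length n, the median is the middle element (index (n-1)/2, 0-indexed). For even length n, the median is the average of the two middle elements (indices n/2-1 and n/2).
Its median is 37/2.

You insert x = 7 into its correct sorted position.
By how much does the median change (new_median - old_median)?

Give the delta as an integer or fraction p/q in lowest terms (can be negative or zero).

Old median = 37/2
After inserting x = 7: new sorted = [-11, -6, 7, 17, 20, 25, 31]
New median = 17
Delta = 17 - 37/2 = -3/2

Answer: -3/2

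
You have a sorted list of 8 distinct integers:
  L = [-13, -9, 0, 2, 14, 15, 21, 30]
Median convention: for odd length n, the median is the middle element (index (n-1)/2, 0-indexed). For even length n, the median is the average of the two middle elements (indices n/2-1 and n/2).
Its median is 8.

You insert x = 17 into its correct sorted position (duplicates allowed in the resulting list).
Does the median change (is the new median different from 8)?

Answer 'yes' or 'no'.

Answer: yes

Derivation:
Old median = 8
Insert x = 17
New median = 14
Changed? yes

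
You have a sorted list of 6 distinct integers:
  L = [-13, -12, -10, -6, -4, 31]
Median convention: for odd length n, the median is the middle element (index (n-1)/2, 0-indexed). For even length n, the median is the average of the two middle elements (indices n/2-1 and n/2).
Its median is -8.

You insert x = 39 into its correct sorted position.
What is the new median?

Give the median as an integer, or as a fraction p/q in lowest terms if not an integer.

Old list (sorted, length 6): [-13, -12, -10, -6, -4, 31]
Old median = -8
Insert x = 39
Old length even (6). Middle pair: indices 2,3 = -10,-6.
New length odd (7). New median = single middle element.
x = 39: 6 elements are < x, 0 elements are > x.
New sorted list: [-13, -12, -10, -6, -4, 31, 39]
New median = -6

Answer: -6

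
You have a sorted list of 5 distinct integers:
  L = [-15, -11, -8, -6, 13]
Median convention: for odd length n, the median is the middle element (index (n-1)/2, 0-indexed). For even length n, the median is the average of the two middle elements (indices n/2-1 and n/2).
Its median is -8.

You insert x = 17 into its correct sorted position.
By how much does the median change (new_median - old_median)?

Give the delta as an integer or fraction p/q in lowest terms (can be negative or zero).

Answer: 1

Derivation:
Old median = -8
After inserting x = 17: new sorted = [-15, -11, -8, -6, 13, 17]
New median = -7
Delta = -7 - -8 = 1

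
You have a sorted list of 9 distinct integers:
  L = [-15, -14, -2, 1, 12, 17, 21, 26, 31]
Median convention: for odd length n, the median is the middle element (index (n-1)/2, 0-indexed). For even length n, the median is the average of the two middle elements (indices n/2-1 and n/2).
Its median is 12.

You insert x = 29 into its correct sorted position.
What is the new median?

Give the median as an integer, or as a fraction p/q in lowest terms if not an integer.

Answer: 29/2

Derivation:
Old list (sorted, length 9): [-15, -14, -2, 1, 12, 17, 21, 26, 31]
Old median = 12
Insert x = 29
Old length odd (9). Middle was index 4 = 12.
New length even (10). New median = avg of two middle elements.
x = 29: 8 elements are < x, 1 elements are > x.
New sorted list: [-15, -14, -2, 1, 12, 17, 21, 26, 29, 31]
New median = 29/2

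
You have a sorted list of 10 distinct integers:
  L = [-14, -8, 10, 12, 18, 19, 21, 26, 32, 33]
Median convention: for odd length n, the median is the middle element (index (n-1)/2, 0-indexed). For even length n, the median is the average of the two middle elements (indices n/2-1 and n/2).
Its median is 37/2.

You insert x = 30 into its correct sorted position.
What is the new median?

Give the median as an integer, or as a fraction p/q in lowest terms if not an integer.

Old list (sorted, length 10): [-14, -8, 10, 12, 18, 19, 21, 26, 32, 33]
Old median = 37/2
Insert x = 30
Old length even (10). Middle pair: indices 4,5 = 18,19.
New length odd (11). New median = single middle element.
x = 30: 8 elements are < x, 2 elements are > x.
New sorted list: [-14, -8, 10, 12, 18, 19, 21, 26, 30, 32, 33]
New median = 19

Answer: 19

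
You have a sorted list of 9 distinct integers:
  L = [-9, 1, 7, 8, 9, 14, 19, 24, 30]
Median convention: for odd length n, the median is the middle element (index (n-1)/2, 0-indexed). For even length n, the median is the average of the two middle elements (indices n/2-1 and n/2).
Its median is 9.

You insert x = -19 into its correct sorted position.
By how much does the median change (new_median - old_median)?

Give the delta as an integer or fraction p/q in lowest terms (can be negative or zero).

Answer: -1/2

Derivation:
Old median = 9
After inserting x = -19: new sorted = [-19, -9, 1, 7, 8, 9, 14, 19, 24, 30]
New median = 17/2
Delta = 17/2 - 9 = -1/2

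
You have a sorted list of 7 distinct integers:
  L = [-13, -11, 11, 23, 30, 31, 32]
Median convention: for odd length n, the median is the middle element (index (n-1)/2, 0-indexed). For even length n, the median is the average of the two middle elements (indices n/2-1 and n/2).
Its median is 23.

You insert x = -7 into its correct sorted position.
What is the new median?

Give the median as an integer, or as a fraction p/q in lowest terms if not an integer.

Old list (sorted, length 7): [-13, -11, 11, 23, 30, 31, 32]
Old median = 23
Insert x = -7
Old length odd (7). Middle was index 3 = 23.
New length even (8). New median = avg of two middle elements.
x = -7: 2 elements are < x, 5 elements are > x.
New sorted list: [-13, -11, -7, 11, 23, 30, 31, 32]
New median = 17

Answer: 17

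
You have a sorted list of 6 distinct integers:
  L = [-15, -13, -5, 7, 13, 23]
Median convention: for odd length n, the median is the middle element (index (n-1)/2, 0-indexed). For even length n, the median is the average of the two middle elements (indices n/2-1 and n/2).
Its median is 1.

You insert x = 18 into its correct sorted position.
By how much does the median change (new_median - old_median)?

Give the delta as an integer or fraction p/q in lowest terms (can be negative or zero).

Answer: 6

Derivation:
Old median = 1
After inserting x = 18: new sorted = [-15, -13, -5, 7, 13, 18, 23]
New median = 7
Delta = 7 - 1 = 6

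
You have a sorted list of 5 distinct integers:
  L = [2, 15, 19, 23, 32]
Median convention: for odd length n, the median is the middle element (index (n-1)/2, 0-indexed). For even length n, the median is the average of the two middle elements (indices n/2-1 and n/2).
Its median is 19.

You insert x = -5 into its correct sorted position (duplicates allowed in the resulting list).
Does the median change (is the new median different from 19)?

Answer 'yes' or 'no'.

Old median = 19
Insert x = -5
New median = 17
Changed? yes

Answer: yes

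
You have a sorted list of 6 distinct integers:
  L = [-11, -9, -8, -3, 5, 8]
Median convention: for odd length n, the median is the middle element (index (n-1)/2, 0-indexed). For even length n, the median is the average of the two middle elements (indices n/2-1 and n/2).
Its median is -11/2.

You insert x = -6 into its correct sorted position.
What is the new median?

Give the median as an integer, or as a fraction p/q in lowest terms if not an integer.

Answer: -6

Derivation:
Old list (sorted, length 6): [-11, -9, -8, -3, 5, 8]
Old median = -11/2
Insert x = -6
Old length even (6). Middle pair: indices 2,3 = -8,-3.
New length odd (7). New median = single middle element.
x = -6: 3 elements are < x, 3 elements are > x.
New sorted list: [-11, -9, -8, -6, -3, 5, 8]
New median = -6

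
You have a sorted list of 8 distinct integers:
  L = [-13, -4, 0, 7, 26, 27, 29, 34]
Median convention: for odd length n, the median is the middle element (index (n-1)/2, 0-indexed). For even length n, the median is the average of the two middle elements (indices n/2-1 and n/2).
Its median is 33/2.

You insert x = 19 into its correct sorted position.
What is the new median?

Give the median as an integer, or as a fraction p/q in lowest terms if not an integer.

Old list (sorted, length 8): [-13, -4, 0, 7, 26, 27, 29, 34]
Old median = 33/2
Insert x = 19
Old length even (8). Middle pair: indices 3,4 = 7,26.
New length odd (9). New median = single middle element.
x = 19: 4 elements are < x, 4 elements are > x.
New sorted list: [-13, -4, 0, 7, 19, 26, 27, 29, 34]
New median = 19

Answer: 19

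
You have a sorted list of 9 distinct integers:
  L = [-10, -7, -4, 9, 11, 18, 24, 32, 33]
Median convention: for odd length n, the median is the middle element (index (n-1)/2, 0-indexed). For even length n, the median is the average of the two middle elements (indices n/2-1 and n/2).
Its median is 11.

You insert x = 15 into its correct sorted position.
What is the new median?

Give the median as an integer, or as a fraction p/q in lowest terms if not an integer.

Old list (sorted, length 9): [-10, -7, -4, 9, 11, 18, 24, 32, 33]
Old median = 11
Insert x = 15
Old length odd (9). Middle was index 4 = 11.
New length even (10). New median = avg of two middle elements.
x = 15: 5 elements are < x, 4 elements are > x.
New sorted list: [-10, -7, -4, 9, 11, 15, 18, 24, 32, 33]
New median = 13

Answer: 13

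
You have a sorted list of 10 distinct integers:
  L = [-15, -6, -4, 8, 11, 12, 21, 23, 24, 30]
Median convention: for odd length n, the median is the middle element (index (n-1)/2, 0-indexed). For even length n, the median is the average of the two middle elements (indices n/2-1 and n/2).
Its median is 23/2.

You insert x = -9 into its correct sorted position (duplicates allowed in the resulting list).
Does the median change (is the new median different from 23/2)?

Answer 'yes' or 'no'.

Old median = 23/2
Insert x = -9
New median = 11
Changed? yes

Answer: yes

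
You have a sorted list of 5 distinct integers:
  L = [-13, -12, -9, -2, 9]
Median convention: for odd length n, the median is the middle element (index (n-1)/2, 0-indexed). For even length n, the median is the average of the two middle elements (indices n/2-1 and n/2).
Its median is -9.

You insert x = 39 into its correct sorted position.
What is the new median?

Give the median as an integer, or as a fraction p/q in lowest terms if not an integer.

Old list (sorted, length 5): [-13, -12, -9, -2, 9]
Old median = -9
Insert x = 39
Old length odd (5). Middle was index 2 = -9.
New length even (6). New median = avg of two middle elements.
x = 39: 5 elements are < x, 0 elements are > x.
New sorted list: [-13, -12, -9, -2, 9, 39]
New median = -11/2

Answer: -11/2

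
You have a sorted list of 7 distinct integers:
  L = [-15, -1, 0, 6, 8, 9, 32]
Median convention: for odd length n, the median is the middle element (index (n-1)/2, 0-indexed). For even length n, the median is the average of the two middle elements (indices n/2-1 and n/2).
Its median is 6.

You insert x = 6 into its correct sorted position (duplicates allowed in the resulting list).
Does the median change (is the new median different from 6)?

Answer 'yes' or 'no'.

Answer: no

Derivation:
Old median = 6
Insert x = 6
New median = 6
Changed? no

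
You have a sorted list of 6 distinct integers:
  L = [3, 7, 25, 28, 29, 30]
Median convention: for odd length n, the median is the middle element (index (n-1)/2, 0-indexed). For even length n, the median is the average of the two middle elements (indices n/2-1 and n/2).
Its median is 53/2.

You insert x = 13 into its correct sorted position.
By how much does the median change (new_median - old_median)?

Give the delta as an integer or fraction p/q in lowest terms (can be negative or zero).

Answer: -3/2

Derivation:
Old median = 53/2
After inserting x = 13: new sorted = [3, 7, 13, 25, 28, 29, 30]
New median = 25
Delta = 25 - 53/2 = -3/2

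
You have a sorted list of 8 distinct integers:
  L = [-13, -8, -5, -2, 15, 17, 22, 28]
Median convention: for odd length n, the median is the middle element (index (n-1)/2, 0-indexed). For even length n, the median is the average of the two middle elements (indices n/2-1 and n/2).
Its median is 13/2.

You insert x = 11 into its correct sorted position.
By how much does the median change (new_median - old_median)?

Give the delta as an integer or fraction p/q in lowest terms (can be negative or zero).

Answer: 9/2

Derivation:
Old median = 13/2
After inserting x = 11: new sorted = [-13, -8, -5, -2, 11, 15, 17, 22, 28]
New median = 11
Delta = 11 - 13/2 = 9/2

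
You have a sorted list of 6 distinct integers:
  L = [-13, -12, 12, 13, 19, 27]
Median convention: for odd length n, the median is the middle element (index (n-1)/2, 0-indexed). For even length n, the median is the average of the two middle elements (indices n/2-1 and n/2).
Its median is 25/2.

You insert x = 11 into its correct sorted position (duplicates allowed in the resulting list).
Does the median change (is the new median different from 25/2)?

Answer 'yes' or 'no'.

Old median = 25/2
Insert x = 11
New median = 12
Changed? yes

Answer: yes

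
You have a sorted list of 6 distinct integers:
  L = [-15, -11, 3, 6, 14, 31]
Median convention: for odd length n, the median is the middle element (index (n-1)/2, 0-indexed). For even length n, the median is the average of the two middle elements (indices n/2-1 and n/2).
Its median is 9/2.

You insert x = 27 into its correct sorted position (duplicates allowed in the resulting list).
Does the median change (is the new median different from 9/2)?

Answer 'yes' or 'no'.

Old median = 9/2
Insert x = 27
New median = 6
Changed? yes

Answer: yes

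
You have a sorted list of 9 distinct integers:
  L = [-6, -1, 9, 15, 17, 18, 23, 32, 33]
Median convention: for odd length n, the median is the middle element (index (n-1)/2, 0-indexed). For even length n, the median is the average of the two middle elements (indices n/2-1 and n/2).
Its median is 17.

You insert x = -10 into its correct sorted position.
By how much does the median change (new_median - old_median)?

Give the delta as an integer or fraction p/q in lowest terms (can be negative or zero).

Answer: -1

Derivation:
Old median = 17
After inserting x = -10: new sorted = [-10, -6, -1, 9, 15, 17, 18, 23, 32, 33]
New median = 16
Delta = 16 - 17 = -1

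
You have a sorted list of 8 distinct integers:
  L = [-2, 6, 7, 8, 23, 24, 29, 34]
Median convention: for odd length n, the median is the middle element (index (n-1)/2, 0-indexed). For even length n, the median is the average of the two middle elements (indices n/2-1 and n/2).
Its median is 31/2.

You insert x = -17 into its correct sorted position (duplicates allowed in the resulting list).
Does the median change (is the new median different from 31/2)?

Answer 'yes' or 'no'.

Answer: yes

Derivation:
Old median = 31/2
Insert x = -17
New median = 8
Changed? yes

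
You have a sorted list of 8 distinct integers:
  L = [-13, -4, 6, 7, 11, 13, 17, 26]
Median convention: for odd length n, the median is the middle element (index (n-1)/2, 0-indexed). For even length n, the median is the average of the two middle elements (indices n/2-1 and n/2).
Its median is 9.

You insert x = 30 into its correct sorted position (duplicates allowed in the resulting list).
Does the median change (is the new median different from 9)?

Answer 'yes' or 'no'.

Old median = 9
Insert x = 30
New median = 11
Changed? yes

Answer: yes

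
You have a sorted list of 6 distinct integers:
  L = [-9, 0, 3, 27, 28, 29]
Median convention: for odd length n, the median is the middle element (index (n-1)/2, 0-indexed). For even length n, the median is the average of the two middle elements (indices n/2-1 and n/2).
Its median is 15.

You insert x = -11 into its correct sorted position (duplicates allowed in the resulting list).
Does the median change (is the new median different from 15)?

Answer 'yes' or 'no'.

Answer: yes

Derivation:
Old median = 15
Insert x = -11
New median = 3
Changed? yes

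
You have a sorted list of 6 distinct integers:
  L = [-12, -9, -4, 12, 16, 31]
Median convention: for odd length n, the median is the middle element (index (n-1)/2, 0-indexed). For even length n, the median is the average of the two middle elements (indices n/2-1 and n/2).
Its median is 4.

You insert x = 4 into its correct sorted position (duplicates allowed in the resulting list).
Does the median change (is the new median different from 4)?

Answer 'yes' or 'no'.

Answer: no

Derivation:
Old median = 4
Insert x = 4
New median = 4
Changed? no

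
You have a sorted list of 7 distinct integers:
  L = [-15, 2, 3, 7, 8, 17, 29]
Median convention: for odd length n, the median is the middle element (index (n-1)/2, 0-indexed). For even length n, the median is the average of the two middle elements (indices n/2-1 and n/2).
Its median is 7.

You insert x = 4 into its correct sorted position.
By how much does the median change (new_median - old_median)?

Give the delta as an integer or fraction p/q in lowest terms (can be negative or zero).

Answer: -3/2

Derivation:
Old median = 7
After inserting x = 4: new sorted = [-15, 2, 3, 4, 7, 8, 17, 29]
New median = 11/2
Delta = 11/2 - 7 = -3/2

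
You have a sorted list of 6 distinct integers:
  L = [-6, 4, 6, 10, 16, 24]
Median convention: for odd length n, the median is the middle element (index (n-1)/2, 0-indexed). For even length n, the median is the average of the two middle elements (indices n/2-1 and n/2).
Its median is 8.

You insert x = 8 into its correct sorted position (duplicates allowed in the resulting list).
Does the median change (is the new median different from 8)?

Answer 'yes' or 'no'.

Answer: no

Derivation:
Old median = 8
Insert x = 8
New median = 8
Changed? no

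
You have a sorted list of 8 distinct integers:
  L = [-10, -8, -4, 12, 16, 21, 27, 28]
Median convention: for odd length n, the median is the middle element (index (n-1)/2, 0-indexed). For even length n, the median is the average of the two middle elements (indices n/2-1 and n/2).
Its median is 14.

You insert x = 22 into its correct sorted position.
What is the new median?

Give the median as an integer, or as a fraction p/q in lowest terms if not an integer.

Old list (sorted, length 8): [-10, -8, -4, 12, 16, 21, 27, 28]
Old median = 14
Insert x = 22
Old length even (8). Middle pair: indices 3,4 = 12,16.
New length odd (9). New median = single middle element.
x = 22: 6 elements are < x, 2 elements are > x.
New sorted list: [-10, -8, -4, 12, 16, 21, 22, 27, 28]
New median = 16

Answer: 16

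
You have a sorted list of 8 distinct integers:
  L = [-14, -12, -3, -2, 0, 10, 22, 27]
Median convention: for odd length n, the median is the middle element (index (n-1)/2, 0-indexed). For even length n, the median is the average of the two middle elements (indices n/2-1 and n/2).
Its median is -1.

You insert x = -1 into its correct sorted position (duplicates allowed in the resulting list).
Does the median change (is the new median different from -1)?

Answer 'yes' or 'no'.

Old median = -1
Insert x = -1
New median = -1
Changed? no

Answer: no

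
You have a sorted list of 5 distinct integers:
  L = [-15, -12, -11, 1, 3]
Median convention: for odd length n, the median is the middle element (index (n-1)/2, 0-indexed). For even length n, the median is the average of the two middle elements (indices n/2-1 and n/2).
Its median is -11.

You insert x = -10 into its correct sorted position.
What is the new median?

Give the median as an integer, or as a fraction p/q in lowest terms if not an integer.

Answer: -21/2

Derivation:
Old list (sorted, length 5): [-15, -12, -11, 1, 3]
Old median = -11
Insert x = -10
Old length odd (5). Middle was index 2 = -11.
New length even (6). New median = avg of two middle elements.
x = -10: 3 elements are < x, 2 elements are > x.
New sorted list: [-15, -12, -11, -10, 1, 3]
New median = -21/2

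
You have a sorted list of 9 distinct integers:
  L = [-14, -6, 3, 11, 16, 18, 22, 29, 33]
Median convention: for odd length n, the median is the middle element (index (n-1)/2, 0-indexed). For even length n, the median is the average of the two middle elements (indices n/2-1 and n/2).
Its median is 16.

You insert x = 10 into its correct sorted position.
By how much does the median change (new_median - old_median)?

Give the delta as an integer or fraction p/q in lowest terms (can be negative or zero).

Answer: -5/2

Derivation:
Old median = 16
After inserting x = 10: new sorted = [-14, -6, 3, 10, 11, 16, 18, 22, 29, 33]
New median = 27/2
Delta = 27/2 - 16 = -5/2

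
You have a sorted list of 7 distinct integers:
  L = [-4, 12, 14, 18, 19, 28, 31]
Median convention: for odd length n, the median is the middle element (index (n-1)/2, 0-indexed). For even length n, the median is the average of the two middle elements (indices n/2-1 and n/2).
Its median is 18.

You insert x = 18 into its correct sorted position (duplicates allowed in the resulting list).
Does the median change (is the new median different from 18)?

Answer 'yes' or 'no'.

Answer: no

Derivation:
Old median = 18
Insert x = 18
New median = 18
Changed? no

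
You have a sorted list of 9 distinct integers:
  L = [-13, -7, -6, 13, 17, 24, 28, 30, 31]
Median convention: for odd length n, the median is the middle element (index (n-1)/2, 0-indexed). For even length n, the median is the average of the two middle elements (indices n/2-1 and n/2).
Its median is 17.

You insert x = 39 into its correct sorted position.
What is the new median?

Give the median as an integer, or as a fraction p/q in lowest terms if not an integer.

Old list (sorted, length 9): [-13, -7, -6, 13, 17, 24, 28, 30, 31]
Old median = 17
Insert x = 39
Old length odd (9). Middle was index 4 = 17.
New length even (10). New median = avg of two middle elements.
x = 39: 9 elements are < x, 0 elements are > x.
New sorted list: [-13, -7, -6, 13, 17, 24, 28, 30, 31, 39]
New median = 41/2

Answer: 41/2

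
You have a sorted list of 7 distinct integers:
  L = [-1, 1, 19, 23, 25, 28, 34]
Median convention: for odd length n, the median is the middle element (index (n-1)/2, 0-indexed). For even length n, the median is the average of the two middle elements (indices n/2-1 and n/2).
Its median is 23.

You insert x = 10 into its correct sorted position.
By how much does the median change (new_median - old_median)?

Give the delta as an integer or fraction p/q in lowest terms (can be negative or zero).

Old median = 23
After inserting x = 10: new sorted = [-1, 1, 10, 19, 23, 25, 28, 34]
New median = 21
Delta = 21 - 23 = -2

Answer: -2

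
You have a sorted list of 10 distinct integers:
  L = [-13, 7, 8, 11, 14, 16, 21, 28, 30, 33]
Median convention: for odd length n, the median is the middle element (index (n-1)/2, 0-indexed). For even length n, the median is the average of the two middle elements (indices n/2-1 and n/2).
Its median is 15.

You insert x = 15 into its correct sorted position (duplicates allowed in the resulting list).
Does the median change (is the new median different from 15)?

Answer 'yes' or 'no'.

Old median = 15
Insert x = 15
New median = 15
Changed? no

Answer: no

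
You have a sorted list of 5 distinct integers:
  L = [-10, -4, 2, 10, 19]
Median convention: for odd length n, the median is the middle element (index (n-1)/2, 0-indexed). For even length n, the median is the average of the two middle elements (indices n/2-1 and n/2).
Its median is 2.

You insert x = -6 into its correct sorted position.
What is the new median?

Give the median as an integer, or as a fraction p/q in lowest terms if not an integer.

Old list (sorted, length 5): [-10, -4, 2, 10, 19]
Old median = 2
Insert x = -6
Old length odd (5). Middle was index 2 = 2.
New length even (6). New median = avg of two middle elements.
x = -6: 1 elements are < x, 4 elements are > x.
New sorted list: [-10, -6, -4, 2, 10, 19]
New median = -1

Answer: -1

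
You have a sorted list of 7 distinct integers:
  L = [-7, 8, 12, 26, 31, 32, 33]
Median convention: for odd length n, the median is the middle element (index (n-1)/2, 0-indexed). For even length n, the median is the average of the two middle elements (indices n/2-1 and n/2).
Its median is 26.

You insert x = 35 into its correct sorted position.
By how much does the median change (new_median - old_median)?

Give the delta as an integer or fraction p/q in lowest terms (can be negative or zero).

Answer: 5/2

Derivation:
Old median = 26
After inserting x = 35: new sorted = [-7, 8, 12, 26, 31, 32, 33, 35]
New median = 57/2
Delta = 57/2 - 26 = 5/2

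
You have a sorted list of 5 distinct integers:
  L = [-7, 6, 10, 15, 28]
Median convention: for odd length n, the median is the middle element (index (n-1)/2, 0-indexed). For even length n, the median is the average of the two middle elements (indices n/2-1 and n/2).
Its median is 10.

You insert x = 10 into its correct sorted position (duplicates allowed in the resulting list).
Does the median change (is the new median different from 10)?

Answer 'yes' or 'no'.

Answer: no

Derivation:
Old median = 10
Insert x = 10
New median = 10
Changed? no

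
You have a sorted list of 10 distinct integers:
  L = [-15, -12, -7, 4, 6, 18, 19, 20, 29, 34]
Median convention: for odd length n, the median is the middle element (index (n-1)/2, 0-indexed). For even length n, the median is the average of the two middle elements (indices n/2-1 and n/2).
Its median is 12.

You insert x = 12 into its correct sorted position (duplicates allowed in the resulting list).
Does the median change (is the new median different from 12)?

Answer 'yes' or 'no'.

Answer: no

Derivation:
Old median = 12
Insert x = 12
New median = 12
Changed? no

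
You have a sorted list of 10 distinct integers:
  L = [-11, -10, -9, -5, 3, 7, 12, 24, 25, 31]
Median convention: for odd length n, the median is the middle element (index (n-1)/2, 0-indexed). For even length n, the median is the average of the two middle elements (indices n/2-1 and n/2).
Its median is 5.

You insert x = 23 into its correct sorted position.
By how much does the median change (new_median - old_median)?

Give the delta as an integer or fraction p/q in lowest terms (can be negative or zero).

Answer: 2

Derivation:
Old median = 5
After inserting x = 23: new sorted = [-11, -10, -9, -5, 3, 7, 12, 23, 24, 25, 31]
New median = 7
Delta = 7 - 5 = 2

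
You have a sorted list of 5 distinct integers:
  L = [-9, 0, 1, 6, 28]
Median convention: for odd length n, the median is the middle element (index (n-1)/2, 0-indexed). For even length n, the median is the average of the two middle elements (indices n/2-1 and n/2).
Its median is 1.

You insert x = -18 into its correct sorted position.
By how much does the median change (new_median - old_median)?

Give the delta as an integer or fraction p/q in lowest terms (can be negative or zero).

Answer: -1/2

Derivation:
Old median = 1
After inserting x = -18: new sorted = [-18, -9, 0, 1, 6, 28]
New median = 1/2
Delta = 1/2 - 1 = -1/2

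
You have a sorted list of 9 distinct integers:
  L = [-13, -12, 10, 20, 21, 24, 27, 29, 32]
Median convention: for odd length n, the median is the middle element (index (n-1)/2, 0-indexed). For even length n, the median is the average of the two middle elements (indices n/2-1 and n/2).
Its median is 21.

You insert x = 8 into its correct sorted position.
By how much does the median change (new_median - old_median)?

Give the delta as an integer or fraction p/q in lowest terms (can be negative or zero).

Old median = 21
After inserting x = 8: new sorted = [-13, -12, 8, 10, 20, 21, 24, 27, 29, 32]
New median = 41/2
Delta = 41/2 - 21 = -1/2

Answer: -1/2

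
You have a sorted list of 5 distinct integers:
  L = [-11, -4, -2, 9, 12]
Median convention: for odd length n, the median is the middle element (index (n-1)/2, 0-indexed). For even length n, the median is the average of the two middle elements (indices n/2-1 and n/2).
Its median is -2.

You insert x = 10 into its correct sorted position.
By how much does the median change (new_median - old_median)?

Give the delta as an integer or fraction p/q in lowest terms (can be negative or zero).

Old median = -2
After inserting x = 10: new sorted = [-11, -4, -2, 9, 10, 12]
New median = 7/2
Delta = 7/2 - -2 = 11/2

Answer: 11/2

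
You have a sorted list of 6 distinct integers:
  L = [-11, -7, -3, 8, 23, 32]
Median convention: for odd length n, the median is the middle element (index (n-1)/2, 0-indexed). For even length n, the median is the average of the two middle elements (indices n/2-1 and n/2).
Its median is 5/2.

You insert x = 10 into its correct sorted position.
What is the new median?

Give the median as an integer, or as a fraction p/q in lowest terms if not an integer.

Answer: 8

Derivation:
Old list (sorted, length 6): [-11, -7, -3, 8, 23, 32]
Old median = 5/2
Insert x = 10
Old length even (6). Middle pair: indices 2,3 = -3,8.
New length odd (7). New median = single middle element.
x = 10: 4 elements are < x, 2 elements are > x.
New sorted list: [-11, -7, -3, 8, 10, 23, 32]
New median = 8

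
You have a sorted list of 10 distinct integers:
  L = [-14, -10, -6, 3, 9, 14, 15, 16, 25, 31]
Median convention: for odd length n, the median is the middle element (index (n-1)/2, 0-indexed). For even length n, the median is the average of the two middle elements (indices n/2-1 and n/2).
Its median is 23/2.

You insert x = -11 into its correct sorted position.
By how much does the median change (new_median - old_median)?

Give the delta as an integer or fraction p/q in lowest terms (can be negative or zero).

Answer: -5/2

Derivation:
Old median = 23/2
After inserting x = -11: new sorted = [-14, -11, -10, -6, 3, 9, 14, 15, 16, 25, 31]
New median = 9
Delta = 9 - 23/2 = -5/2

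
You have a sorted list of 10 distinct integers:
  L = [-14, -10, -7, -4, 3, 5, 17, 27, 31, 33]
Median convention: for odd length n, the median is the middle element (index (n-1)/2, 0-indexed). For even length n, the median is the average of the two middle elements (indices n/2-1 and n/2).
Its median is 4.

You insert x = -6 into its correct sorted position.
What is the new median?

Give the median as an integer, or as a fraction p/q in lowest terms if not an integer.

Old list (sorted, length 10): [-14, -10, -7, -4, 3, 5, 17, 27, 31, 33]
Old median = 4
Insert x = -6
Old length even (10). Middle pair: indices 4,5 = 3,5.
New length odd (11). New median = single middle element.
x = -6: 3 elements are < x, 7 elements are > x.
New sorted list: [-14, -10, -7, -6, -4, 3, 5, 17, 27, 31, 33]
New median = 3

Answer: 3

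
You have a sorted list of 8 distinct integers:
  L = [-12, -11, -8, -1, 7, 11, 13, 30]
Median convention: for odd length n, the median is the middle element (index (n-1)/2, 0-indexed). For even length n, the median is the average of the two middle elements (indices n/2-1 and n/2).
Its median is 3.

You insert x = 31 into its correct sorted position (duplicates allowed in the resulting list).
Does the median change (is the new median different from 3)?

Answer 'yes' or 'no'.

Answer: yes

Derivation:
Old median = 3
Insert x = 31
New median = 7
Changed? yes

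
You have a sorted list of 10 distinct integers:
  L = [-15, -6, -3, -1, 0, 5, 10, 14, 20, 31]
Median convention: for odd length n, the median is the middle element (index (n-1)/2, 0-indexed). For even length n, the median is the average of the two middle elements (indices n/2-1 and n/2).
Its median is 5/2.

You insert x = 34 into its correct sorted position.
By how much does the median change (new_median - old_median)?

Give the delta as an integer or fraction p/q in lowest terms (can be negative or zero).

Old median = 5/2
After inserting x = 34: new sorted = [-15, -6, -3, -1, 0, 5, 10, 14, 20, 31, 34]
New median = 5
Delta = 5 - 5/2 = 5/2

Answer: 5/2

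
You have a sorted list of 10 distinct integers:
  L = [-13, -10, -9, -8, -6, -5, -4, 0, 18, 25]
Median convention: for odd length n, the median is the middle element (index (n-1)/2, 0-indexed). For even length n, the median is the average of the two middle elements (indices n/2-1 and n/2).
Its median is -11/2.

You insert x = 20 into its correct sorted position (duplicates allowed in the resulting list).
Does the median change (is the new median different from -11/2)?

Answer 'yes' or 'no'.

Answer: yes

Derivation:
Old median = -11/2
Insert x = 20
New median = -5
Changed? yes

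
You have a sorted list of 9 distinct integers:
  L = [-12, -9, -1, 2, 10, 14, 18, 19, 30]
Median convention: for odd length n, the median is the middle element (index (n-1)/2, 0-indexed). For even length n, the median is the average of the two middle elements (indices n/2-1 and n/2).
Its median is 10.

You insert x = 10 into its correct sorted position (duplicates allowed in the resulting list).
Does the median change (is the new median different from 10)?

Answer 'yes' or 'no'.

Old median = 10
Insert x = 10
New median = 10
Changed? no

Answer: no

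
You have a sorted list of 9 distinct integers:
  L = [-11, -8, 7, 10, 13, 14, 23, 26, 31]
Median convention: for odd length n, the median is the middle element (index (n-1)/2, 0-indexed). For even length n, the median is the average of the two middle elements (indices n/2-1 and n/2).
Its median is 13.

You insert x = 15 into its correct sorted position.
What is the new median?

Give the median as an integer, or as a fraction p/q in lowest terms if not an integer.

Old list (sorted, length 9): [-11, -8, 7, 10, 13, 14, 23, 26, 31]
Old median = 13
Insert x = 15
Old length odd (9). Middle was index 4 = 13.
New length even (10). New median = avg of two middle elements.
x = 15: 6 elements are < x, 3 elements are > x.
New sorted list: [-11, -8, 7, 10, 13, 14, 15, 23, 26, 31]
New median = 27/2

Answer: 27/2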